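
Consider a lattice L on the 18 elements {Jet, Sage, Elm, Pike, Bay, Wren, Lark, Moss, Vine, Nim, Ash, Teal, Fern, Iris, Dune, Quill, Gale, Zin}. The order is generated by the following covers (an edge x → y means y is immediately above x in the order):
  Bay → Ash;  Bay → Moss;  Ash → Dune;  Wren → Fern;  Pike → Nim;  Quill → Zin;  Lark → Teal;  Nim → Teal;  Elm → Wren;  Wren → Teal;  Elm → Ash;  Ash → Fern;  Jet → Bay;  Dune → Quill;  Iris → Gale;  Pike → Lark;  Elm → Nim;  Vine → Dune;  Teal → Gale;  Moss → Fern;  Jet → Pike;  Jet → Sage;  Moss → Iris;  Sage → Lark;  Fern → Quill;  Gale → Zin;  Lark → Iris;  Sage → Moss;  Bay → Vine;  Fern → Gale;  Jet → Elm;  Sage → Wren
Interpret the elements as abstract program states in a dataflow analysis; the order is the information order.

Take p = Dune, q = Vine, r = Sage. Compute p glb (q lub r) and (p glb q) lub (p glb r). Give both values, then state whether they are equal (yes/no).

Dune; Vine; no

q lub r = Quill, so p glb (q lub r) = Dune glb Quill = Dune.
p glb q = Vine and p glb r = Jet, so (p glb q) lub (p glb r) = Vine lub Jet = Vine.
Equal: no.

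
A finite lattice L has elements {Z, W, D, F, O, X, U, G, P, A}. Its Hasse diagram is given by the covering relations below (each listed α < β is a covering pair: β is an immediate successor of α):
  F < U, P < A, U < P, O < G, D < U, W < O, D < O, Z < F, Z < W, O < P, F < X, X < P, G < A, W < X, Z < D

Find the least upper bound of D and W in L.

O

Common upper bounds of {D, W}: A, G, O, P.
The least among these is O.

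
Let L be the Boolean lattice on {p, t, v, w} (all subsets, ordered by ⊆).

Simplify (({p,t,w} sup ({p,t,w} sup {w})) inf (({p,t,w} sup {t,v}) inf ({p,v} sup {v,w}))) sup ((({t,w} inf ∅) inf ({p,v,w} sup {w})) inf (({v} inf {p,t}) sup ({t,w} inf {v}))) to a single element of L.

{p,w}

{p,t,w} ∨ {w} = {p,t,w}
{p,t,w} ∨ {p,t,w} = {p,t,w}
{p,t,w} ∨ {t,v} = {p,t,v,w}
{p,v} ∨ {v,w} = {p,v,w}
{p,t,v,w} ∧ {p,v,w} = {p,v,w}
{p,t,w} ∧ {p,v,w} = {p,w}
{t,w} ∧ ∅ = ∅
{p,v,w} ∨ {w} = {p,v,w}
∅ ∧ {p,v,w} = ∅
{v} ∧ {p,t} = ∅
{t,w} ∧ {v} = ∅
∅ ∨ ∅ = ∅
∅ ∧ ∅ = ∅
{p,w} ∨ ∅ = {p,w}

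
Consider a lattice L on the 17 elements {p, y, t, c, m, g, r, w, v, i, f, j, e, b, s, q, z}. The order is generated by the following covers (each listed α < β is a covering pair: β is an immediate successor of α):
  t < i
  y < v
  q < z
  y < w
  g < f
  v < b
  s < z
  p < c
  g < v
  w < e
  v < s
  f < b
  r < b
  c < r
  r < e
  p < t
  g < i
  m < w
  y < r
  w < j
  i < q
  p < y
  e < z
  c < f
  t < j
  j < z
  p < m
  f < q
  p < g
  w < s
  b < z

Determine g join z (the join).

z

Common upper bounds of {g, z}: z.
The least among these is z.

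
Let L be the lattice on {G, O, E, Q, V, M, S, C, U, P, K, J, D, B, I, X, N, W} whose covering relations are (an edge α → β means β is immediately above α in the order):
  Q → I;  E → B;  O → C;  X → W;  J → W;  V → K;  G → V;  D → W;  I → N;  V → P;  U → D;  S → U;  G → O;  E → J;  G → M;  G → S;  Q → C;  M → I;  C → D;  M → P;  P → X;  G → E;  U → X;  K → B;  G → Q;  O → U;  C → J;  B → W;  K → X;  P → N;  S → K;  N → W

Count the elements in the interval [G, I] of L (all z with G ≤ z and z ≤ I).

4

The interval [G, I] = {G, I, M, Q}, which has 4 elements.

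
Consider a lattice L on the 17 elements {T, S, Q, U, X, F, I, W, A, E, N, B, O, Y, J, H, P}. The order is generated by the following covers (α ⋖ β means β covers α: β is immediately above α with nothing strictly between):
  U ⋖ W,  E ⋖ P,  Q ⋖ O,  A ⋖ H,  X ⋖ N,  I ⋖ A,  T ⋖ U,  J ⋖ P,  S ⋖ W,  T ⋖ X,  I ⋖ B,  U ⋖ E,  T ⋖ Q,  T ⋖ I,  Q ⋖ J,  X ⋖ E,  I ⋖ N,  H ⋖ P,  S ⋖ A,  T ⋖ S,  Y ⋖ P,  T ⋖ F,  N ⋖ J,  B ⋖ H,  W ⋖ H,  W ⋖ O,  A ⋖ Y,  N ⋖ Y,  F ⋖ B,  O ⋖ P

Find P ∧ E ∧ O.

U

Common lower bounds of {P, E, O}: T, U.
The greatest among these is U.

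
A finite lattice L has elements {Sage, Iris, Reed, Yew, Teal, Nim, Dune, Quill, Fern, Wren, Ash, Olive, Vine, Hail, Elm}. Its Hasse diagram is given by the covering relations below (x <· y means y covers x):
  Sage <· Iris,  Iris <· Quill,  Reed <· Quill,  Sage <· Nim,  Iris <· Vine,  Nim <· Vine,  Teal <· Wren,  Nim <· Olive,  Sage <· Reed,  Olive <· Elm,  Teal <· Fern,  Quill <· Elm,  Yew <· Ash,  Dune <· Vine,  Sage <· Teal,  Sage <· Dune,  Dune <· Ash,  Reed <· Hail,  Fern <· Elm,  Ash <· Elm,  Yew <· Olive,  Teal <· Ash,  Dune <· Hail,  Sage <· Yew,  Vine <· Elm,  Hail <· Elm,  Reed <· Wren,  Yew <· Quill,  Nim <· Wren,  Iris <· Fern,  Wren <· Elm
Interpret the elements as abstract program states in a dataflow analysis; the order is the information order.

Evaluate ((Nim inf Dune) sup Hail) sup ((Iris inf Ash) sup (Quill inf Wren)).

Hail

Nim ∧ Dune = Sage
Sage ∨ Hail = Hail
Iris ∧ Ash = Sage
Quill ∧ Wren = Reed
Sage ∨ Reed = Reed
Hail ∨ Reed = Hail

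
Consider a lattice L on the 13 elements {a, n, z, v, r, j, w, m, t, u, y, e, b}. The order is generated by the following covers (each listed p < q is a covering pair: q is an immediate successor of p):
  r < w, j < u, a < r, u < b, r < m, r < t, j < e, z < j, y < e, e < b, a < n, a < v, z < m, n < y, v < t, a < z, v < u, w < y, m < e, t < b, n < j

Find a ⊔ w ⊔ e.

e

Common upper bounds of {a, w, e}: b, e.
The least among these is e.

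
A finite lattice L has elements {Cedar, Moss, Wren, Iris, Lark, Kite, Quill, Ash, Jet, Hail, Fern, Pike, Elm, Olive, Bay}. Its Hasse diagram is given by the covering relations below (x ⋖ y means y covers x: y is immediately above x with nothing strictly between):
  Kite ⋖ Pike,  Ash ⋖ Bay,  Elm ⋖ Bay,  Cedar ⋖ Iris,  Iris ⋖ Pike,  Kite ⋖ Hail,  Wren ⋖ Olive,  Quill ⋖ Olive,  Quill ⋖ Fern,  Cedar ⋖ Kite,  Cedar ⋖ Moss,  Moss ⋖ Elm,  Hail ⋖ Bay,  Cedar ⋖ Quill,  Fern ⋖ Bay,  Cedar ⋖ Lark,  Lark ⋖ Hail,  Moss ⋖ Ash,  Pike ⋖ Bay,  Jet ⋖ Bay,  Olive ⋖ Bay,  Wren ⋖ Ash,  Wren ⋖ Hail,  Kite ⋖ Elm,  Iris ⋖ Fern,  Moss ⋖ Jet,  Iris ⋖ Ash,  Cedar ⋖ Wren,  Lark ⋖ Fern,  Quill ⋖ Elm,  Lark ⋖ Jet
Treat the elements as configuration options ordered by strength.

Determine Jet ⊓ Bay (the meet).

Common lower bounds of {Jet, Bay}: Cedar, Jet, Lark, Moss.
The greatest among these is Jet.

Jet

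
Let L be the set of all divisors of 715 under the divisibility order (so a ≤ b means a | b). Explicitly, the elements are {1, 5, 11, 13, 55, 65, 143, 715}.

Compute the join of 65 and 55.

In the divisibility order, the join is the least common multiple: lcm(65, 55) = 715.

715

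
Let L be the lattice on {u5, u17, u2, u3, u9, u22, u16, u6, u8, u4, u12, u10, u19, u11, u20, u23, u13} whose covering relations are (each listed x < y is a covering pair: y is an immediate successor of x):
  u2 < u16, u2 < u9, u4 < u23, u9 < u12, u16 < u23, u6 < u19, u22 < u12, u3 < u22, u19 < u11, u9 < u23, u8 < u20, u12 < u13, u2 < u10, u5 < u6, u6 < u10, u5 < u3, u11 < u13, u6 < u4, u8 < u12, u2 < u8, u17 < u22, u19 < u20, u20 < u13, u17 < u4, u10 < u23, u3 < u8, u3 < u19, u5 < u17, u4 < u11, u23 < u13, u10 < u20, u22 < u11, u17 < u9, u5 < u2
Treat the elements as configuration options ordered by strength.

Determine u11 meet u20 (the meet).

u19

Common lower bounds of {u11, u20}: u19, u3, u5, u6.
The greatest among these is u19.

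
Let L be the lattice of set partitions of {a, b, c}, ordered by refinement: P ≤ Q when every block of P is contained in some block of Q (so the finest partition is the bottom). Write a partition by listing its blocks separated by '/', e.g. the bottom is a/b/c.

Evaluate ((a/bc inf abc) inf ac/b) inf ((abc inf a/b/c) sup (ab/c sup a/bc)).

a/bc ∧ abc = a/bc
a/bc ∧ ac/b = a/b/c
abc ∧ a/b/c = a/b/c
ab/c ∨ a/bc = abc
a/b/c ∨ abc = abc
a/b/c ∧ abc = a/b/c

a/b/c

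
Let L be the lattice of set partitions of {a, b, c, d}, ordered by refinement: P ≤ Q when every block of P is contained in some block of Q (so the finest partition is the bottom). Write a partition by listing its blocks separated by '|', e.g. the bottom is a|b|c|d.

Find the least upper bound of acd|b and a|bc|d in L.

abcd

Common upper bounds of {acd|b, a|bc|d}: abcd.
The least among these is abcd.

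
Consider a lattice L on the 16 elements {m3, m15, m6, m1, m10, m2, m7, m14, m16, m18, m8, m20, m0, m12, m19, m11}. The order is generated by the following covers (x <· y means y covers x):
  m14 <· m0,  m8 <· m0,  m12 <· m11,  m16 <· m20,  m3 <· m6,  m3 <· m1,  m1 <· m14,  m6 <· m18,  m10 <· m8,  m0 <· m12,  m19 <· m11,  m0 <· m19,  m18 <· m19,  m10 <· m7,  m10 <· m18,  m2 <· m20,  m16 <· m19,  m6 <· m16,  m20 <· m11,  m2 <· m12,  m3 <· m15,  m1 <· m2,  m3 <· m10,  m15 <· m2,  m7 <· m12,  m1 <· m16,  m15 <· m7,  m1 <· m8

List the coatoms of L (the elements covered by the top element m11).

m12, m19, m20

The coatoms are exactly the elements covered by m11: m12, m19, m20.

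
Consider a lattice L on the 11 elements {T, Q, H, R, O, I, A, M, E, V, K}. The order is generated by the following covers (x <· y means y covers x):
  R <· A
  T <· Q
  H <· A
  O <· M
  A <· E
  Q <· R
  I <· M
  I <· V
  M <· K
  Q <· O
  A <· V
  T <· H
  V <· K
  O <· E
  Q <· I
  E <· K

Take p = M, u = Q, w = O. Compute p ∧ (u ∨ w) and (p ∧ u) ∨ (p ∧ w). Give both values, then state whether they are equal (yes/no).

u ∨ w = O, so p ∧ (u ∨ w) = M ∧ O = O.
p ∧ u = Q and p ∧ w = O, so (p ∧ u) ∨ (p ∧ w) = Q ∨ O = O.
Equal: yes.

O; O; yes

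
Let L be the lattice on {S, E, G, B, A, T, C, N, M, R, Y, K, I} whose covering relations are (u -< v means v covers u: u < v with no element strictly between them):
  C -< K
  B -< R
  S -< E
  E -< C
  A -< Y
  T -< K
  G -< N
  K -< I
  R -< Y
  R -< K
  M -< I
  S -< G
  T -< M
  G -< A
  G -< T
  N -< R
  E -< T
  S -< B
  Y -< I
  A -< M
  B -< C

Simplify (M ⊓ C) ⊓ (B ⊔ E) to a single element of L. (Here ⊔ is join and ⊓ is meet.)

M ∧ C = E
B ∨ E = C
E ∧ C = E

E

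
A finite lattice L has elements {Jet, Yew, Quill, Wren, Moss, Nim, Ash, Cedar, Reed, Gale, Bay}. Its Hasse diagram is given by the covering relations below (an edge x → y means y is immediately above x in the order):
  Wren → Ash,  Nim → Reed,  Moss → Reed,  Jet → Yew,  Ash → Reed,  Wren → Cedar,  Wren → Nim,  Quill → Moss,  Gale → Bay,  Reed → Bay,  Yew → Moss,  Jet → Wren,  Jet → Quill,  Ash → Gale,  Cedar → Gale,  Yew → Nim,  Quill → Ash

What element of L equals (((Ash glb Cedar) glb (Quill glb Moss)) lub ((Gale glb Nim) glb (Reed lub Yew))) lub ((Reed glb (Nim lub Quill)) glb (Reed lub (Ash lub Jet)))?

Ash ∧ Cedar = Wren
Quill ∧ Moss = Quill
Wren ∧ Quill = Jet
Gale ∧ Nim = Wren
Reed ∨ Yew = Reed
Wren ∧ Reed = Wren
Jet ∨ Wren = Wren
Nim ∨ Quill = Reed
Reed ∧ Reed = Reed
Ash ∨ Jet = Ash
Reed ∨ Ash = Reed
Reed ∧ Reed = Reed
Wren ∨ Reed = Reed

Reed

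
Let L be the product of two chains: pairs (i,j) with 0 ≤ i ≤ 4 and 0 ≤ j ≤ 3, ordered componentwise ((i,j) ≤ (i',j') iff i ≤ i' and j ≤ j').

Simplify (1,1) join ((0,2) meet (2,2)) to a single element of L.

(0,2) ∧ (2,2) = (0,2)
(1,1) ∨ (0,2) = (1,2)

(1,2)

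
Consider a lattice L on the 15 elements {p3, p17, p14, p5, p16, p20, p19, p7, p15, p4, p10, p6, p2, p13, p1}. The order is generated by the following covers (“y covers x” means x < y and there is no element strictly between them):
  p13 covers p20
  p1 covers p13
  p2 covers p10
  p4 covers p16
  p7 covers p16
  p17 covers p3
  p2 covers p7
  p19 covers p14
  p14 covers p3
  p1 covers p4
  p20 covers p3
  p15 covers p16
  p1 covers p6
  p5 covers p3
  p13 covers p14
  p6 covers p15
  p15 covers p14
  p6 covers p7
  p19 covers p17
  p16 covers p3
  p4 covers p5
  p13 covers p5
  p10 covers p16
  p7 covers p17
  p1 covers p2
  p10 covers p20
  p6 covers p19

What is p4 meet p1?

p4

Common lower bounds of {p4, p1}: p16, p3, p4, p5.
The greatest among these is p4.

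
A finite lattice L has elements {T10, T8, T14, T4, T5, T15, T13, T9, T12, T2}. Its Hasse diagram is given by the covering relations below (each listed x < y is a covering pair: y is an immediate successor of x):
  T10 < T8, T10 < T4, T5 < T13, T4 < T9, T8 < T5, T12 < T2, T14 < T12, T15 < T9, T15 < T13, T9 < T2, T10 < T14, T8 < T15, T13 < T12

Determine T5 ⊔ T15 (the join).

Common upper bounds of {T5, T15}: T12, T13, T2.
The least among these is T13.

T13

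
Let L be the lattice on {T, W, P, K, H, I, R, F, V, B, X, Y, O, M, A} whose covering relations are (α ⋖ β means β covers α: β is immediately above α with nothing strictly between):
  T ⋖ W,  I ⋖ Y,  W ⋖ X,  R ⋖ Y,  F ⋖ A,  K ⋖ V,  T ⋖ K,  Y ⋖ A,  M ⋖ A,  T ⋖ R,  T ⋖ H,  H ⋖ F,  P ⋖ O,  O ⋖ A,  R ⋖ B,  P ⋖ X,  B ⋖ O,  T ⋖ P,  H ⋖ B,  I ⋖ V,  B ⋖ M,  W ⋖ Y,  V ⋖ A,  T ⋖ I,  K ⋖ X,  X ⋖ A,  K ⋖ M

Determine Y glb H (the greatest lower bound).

T

Common lower bounds of {Y, H}: T.
The greatest among these is T.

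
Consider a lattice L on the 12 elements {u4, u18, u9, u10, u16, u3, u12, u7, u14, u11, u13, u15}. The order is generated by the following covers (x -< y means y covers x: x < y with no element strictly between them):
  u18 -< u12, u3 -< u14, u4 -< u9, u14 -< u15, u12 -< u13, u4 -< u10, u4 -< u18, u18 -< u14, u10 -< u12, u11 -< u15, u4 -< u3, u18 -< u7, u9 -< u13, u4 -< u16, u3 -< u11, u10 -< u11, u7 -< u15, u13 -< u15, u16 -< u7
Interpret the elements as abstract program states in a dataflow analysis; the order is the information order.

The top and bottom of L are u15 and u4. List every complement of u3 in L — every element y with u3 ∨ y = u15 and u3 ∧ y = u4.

Need y with u3 ∨ y = u15 and u3 ∧ y = u4.
Checking each element gives: u12, u13, u16, u7, u9.

u12, u13, u16, u7, u9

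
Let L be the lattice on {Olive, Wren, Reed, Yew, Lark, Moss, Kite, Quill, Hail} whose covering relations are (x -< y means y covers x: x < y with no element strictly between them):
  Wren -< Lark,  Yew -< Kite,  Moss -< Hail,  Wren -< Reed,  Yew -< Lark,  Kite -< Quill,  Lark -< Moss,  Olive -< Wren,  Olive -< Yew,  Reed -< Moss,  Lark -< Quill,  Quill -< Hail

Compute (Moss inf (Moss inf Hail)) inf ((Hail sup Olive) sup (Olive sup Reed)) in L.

Moss

Moss ∧ Hail = Moss
Moss ∧ Moss = Moss
Hail ∨ Olive = Hail
Olive ∨ Reed = Reed
Hail ∨ Reed = Hail
Moss ∧ Hail = Moss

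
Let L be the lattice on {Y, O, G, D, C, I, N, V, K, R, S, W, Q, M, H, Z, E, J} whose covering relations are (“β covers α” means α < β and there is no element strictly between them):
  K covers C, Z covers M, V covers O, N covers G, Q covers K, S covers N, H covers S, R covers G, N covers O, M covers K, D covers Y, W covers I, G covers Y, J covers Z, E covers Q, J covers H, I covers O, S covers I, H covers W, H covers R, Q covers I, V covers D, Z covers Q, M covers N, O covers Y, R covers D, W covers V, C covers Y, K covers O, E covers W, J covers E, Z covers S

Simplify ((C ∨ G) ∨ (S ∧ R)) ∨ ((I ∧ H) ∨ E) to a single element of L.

J

C ∨ G = M
S ∧ R = G
M ∨ G = M
I ∧ H = I
I ∨ E = E
M ∨ E = J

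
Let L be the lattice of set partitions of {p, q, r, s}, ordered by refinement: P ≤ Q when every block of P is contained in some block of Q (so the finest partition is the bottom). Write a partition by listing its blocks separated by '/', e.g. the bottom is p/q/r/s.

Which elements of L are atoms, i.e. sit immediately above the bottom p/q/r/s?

p/q/rs, p/qr/s, p/qs/r, pq/r/s, pr/q/s, ps/q/r

The atoms are exactly the elements that cover p/q/r/s: p/q/rs, p/qr/s, p/qs/r, pq/r/s, pr/q/s, ps/q/r.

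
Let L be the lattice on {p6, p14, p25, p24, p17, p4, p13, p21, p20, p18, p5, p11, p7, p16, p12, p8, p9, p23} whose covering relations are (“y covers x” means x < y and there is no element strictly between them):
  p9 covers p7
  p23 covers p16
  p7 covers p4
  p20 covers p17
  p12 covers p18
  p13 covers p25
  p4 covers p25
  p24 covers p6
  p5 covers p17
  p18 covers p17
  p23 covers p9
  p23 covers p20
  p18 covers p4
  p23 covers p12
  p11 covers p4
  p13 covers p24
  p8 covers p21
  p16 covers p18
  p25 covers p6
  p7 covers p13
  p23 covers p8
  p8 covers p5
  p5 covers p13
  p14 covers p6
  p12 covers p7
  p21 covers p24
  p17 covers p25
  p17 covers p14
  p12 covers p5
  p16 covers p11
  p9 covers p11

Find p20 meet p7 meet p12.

Common lower bounds of {p20, p7, p12}: p25, p6.
The greatest among these is p25.

p25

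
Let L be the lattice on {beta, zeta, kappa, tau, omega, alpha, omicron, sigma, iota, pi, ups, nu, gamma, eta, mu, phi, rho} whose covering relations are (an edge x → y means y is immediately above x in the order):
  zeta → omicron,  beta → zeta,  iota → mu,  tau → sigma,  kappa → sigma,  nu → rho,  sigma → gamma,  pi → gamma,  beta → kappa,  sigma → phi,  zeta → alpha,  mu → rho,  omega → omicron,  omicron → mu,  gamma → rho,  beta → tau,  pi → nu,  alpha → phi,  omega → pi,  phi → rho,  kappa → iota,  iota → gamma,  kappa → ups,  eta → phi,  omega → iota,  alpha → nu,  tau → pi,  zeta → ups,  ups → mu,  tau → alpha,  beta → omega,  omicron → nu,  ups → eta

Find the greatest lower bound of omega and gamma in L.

omega

Common lower bounds of {omega, gamma}: beta, omega.
The greatest among these is omega.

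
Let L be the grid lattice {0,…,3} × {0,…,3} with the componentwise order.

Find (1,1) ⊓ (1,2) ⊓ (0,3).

Common lower bounds of {(1,1), (1,2), (0,3)}: (0,0), (0,1).
The greatest among these is (0,1).

(0,1)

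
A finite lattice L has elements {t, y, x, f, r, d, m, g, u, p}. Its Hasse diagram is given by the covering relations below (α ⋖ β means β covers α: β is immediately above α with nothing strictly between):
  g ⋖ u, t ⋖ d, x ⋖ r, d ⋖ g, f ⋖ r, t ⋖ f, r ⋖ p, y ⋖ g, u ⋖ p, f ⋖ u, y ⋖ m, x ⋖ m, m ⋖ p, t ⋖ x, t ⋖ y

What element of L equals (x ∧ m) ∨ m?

x ∧ m = x
x ∨ m = m

m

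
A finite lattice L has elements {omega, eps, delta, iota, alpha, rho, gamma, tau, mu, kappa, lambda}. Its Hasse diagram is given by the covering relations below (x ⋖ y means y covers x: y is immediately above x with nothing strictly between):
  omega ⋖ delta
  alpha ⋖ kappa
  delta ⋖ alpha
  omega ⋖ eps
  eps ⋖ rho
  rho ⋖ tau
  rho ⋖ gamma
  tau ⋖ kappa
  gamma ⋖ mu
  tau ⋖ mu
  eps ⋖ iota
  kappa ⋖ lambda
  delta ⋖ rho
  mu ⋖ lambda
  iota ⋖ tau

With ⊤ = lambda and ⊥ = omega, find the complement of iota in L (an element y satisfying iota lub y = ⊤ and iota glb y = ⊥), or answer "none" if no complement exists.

none

For every candidate y, either iota ∨ y ≠ lambda or iota ∧ y ≠ omega; no complement exists.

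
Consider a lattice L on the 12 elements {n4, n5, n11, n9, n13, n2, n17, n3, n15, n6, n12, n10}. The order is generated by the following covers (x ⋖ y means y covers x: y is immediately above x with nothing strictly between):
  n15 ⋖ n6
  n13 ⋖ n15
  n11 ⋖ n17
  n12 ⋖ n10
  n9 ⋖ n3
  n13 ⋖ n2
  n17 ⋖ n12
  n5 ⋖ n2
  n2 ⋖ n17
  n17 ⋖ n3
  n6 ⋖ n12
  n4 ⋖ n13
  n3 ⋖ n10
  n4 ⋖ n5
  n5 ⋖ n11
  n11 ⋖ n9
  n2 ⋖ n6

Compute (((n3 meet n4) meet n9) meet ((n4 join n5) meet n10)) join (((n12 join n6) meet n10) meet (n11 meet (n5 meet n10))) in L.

n3 ∧ n4 = n4
n4 ∧ n9 = n4
n4 ∨ n5 = n5
n5 ∧ n10 = n5
n4 ∧ n5 = n4
n12 ∨ n6 = n12
n12 ∧ n10 = n12
n5 ∧ n10 = n5
n11 ∧ n5 = n5
n12 ∧ n5 = n5
n4 ∨ n5 = n5

n5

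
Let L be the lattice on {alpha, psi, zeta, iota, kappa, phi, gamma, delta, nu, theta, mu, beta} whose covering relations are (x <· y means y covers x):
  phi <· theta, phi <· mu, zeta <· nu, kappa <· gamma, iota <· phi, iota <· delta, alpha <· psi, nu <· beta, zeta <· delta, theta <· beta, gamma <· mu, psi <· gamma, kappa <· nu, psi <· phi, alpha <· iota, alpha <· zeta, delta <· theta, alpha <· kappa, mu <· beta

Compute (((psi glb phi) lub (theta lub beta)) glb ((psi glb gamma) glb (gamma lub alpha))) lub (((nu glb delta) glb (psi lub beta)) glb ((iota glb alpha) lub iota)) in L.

psi ∧ phi = psi
theta ∨ beta = beta
psi ∨ beta = beta
psi ∧ gamma = psi
gamma ∨ alpha = gamma
psi ∧ gamma = psi
beta ∧ psi = psi
nu ∧ delta = zeta
psi ∨ beta = beta
zeta ∧ beta = zeta
iota ∧ alpha = alpha
alpha ∨ iota = iota
zeta ∧ iota = alpha
psi ∨ alpha = psi

psi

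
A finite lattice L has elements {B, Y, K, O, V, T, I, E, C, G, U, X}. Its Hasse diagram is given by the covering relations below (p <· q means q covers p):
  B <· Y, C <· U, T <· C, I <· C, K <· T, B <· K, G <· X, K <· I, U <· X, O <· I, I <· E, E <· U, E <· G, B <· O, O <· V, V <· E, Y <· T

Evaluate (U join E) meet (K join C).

U ∨ E = U
K ∨ C = C
U ∧ C = C

C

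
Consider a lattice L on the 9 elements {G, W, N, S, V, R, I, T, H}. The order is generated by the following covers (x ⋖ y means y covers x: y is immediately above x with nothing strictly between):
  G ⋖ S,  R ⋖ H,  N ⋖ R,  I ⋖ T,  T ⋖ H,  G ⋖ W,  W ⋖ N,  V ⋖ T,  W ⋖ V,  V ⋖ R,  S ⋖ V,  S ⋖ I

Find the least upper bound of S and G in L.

Common upper bounds of {S, G}: H, I, R, S, T, V.
The least among these is S.

S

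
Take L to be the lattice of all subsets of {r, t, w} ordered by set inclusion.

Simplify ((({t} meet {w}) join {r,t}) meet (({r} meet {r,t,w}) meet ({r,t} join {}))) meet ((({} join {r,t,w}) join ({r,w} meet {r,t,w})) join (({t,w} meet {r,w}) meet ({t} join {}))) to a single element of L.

{t} ∧ {w} = {}
{} ∨ {r,t} = {r,t}
{r} ∧ {r,t,w} = {r}
{r,t} ∨ {} = {r,t}
{r} ∧ {r,t} = {r}
{r,t} ∧ {r} = {r}
{} ∨ {r,t,w} = {r,t,w}
{r,w} ∧ {r,t,w} = {r,w}
{r,t,w} ∨ {r,w} = {r,t,w}
{t,w} ∧ {r,w} = {w}
{t} ∨ {} = {t}
{w} ∧ {t} = {}
{r,t,w} ∨ {} = {r,t,w}
{r} ∧ {r,t,w} = {r}

{r}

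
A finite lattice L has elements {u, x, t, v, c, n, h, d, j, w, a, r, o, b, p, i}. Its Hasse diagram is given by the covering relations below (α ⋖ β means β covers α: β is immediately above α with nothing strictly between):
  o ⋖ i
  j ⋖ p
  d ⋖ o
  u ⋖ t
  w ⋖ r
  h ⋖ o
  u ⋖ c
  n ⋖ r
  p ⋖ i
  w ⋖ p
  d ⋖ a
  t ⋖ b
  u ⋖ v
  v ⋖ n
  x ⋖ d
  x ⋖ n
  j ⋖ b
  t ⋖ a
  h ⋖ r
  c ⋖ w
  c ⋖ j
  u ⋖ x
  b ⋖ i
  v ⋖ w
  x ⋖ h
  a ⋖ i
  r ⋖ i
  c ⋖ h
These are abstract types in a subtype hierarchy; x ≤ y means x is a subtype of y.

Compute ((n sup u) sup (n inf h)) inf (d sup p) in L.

n ∨ u = n
n ∧ h = x
n ∨ x = n
d ∨ p = i
n ∧ i = n

n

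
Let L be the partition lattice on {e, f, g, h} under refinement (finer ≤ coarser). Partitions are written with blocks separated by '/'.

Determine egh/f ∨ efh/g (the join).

efgh

Common upper bounds of {egh/f, efh/g}: efgh.
The least among these is efgh.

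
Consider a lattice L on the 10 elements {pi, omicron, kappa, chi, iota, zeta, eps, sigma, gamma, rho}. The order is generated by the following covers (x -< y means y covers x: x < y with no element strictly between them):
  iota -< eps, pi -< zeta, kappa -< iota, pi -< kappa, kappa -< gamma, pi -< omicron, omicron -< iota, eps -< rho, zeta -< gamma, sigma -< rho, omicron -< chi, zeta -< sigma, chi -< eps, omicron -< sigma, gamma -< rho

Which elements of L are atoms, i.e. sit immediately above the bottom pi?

kappa, omicron, zeta

The atoms are exactly the elements that cover pi: kappa, omicron, zeta.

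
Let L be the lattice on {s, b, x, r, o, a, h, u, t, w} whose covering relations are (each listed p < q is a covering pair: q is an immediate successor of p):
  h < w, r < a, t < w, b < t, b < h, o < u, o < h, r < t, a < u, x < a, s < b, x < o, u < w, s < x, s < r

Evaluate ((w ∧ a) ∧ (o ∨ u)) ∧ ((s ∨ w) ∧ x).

x

w ∧ a = a
o ∨ u = u
a ∧ u = a
s ∨ w = w
w ∧ x = x
a ∧ x = x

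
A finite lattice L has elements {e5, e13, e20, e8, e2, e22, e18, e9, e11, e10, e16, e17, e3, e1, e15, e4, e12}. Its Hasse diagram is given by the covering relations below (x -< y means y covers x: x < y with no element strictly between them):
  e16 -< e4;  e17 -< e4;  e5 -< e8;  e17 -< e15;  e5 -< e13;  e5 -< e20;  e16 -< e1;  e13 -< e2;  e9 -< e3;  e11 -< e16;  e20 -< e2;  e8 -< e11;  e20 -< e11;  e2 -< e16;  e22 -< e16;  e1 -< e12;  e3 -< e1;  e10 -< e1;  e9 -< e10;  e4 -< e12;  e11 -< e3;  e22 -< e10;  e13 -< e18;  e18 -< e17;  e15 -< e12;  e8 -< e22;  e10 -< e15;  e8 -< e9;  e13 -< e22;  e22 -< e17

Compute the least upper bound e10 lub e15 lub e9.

e15

Common upper bounds of {e10, e15, e9}: e12, e15.
The least among these is e15.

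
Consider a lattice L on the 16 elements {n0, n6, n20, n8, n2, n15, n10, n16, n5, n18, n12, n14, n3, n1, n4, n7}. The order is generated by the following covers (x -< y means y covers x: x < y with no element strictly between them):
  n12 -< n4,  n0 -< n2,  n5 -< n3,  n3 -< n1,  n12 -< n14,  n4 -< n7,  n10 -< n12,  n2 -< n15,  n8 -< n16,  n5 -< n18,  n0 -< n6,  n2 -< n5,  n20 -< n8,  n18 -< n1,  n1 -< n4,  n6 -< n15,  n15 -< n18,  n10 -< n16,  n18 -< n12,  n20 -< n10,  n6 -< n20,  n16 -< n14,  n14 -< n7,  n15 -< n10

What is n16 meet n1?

n15

Common lower bounds of {n16, n1}: n0, n15, n2, n6.
The greatest among these is n15.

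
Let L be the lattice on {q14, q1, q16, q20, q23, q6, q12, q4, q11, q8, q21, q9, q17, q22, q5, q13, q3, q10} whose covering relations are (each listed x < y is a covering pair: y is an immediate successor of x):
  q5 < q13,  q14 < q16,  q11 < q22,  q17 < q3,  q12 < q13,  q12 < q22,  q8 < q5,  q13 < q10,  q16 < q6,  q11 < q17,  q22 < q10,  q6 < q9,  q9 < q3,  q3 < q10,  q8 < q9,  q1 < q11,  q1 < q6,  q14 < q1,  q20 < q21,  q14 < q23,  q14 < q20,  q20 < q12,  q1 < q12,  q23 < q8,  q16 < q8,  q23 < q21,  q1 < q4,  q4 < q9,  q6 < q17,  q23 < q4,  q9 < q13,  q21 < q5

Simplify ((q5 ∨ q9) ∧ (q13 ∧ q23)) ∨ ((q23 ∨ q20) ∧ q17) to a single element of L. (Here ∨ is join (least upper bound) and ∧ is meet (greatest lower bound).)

q5 ∨ q9 = q13
q13 ∧ q23 = q23
q13 ∧ q23 = q23
q23 ∨ q20 = q21
q21 ∧ q17 = q14
q23 ∨ q14 = q23

q23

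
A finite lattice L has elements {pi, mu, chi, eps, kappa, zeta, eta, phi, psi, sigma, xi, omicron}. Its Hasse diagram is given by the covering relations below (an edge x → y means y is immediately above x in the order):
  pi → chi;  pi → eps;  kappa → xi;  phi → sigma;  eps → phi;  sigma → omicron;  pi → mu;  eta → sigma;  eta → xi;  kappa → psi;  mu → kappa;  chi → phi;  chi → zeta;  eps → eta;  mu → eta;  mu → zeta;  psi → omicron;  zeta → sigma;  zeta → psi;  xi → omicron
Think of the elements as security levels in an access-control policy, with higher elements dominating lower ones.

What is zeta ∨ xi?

omicron

Common upper bounds of {zeta, xi}: omicron.
The least among these is omicron.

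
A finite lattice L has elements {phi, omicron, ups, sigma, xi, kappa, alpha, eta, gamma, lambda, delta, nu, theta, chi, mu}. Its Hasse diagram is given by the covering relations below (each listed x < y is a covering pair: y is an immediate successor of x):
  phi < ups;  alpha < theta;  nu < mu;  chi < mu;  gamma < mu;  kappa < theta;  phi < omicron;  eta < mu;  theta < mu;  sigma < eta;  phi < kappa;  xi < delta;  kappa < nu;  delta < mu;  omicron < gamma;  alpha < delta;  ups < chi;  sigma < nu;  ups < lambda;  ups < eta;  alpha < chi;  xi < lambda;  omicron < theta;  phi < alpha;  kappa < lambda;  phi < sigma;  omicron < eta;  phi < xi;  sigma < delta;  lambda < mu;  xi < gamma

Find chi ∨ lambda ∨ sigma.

mu

Common upper bounds of {chi, lambda, sigma}: mu.
The least among these is mu.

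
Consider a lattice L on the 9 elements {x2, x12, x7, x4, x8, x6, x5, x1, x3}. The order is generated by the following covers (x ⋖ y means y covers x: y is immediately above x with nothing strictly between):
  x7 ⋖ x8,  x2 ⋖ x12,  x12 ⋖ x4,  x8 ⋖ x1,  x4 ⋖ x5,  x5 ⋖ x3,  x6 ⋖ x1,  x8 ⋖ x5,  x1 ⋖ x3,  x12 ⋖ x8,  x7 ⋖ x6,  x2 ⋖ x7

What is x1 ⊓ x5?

Common lower bounds of {x1, x5}: x12, x2, x7, x8.
The greatest among these is x8.

x8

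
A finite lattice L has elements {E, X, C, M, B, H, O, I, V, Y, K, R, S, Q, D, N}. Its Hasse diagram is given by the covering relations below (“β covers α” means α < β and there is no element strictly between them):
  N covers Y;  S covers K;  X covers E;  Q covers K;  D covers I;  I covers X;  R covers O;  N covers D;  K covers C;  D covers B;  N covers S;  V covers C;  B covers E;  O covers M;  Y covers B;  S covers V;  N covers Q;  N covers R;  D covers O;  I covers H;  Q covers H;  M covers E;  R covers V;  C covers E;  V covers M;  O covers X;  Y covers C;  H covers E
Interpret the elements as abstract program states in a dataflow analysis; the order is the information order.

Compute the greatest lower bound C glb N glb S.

C

Common lower bounds of {C, N, S}: C, E.
The greatest among these is C.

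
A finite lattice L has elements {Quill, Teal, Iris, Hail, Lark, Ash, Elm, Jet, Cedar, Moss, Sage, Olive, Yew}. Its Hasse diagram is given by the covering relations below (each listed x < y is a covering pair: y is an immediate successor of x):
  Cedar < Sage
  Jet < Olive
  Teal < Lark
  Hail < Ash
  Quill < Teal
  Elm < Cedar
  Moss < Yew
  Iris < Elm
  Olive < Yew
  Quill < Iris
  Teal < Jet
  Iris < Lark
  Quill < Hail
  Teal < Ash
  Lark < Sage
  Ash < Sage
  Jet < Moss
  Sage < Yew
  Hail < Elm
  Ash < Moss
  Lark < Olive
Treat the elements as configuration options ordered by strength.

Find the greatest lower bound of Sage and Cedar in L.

Common lower bounds of {Sage, Cedar}: Cedar, Elm, Hail, Iris, Quill.
The greatest among these is Cedar.

Cedar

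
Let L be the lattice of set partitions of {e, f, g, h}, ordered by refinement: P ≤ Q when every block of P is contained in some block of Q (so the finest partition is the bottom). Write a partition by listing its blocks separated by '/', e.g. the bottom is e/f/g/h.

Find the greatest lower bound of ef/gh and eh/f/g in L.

The meet (common refinement) of ef/gh and eh/f/g intersects blocks pairwise, giving e/f/g/h.

e/f/g/h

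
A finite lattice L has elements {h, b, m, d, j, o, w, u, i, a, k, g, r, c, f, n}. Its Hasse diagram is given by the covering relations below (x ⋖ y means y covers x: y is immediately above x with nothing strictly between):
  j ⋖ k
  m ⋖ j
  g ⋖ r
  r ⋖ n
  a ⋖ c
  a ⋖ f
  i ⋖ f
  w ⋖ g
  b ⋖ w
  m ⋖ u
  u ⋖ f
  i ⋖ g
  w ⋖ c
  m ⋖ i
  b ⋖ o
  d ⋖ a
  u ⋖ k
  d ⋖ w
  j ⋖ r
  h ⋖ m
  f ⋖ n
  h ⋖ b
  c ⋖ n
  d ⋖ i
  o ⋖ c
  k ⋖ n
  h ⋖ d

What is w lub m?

g

Common upper bounds of {w, m}: g, n, r.
The least among these is g.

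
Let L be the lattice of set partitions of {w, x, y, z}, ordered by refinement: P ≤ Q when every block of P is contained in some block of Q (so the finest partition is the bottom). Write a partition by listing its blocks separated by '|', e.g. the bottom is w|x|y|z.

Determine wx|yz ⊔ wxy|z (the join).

wxyz

Common upper bounds of {wx|yz, wxy|z}: wxyz.
The least among these is wxyz.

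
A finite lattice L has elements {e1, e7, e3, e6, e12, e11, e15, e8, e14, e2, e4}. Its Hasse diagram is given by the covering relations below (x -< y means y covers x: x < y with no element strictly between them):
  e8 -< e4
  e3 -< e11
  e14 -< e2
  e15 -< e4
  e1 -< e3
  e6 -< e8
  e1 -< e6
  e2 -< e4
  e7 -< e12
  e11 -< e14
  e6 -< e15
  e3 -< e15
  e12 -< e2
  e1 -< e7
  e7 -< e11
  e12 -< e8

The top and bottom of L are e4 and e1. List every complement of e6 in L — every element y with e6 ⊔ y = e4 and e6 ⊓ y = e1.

Need y with e6 ∨ y = e4 and e6 ∧ y = e1.
Checking each element gives: e11, e14, e2.

e11, e14, e2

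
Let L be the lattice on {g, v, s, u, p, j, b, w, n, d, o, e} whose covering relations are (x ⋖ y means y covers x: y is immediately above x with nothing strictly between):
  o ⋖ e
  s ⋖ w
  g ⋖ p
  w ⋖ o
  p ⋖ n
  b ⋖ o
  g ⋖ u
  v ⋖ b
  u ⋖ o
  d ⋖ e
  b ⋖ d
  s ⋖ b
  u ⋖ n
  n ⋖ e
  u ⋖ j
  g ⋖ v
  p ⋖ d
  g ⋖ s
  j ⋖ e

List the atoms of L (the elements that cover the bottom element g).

The atoms are exactly the elements that cover g: p, s, u, v.

p, s, u, v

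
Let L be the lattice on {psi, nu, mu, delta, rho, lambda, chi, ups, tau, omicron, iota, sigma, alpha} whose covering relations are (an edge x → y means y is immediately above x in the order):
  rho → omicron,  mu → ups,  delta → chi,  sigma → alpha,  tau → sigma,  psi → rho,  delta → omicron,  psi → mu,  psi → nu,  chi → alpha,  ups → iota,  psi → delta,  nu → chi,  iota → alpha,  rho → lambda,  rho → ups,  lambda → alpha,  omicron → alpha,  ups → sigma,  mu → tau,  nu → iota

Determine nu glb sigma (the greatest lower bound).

psi

Common lower bounds of {nu, sigma}: psi.
The greatest among these is psi.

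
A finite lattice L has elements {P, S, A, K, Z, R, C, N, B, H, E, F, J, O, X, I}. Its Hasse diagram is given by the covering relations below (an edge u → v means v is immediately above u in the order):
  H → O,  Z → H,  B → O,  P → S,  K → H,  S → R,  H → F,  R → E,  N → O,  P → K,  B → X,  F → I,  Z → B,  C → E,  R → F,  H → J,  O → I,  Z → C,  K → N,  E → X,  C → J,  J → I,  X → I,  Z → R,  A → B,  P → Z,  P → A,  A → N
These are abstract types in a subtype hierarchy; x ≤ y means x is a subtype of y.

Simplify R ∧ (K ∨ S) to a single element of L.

K ∨ S = F
R ∧ F = R

R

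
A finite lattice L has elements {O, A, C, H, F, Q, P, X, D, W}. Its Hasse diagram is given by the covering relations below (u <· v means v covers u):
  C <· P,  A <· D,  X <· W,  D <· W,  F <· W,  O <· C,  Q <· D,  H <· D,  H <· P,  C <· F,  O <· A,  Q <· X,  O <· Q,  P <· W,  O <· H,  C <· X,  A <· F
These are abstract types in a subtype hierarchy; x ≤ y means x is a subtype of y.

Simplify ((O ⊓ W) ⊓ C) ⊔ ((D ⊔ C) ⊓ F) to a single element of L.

F

O ∧ W = O
O ∧ C = O
D ∨ C = W
W ∧ F = F
O ∨ F = F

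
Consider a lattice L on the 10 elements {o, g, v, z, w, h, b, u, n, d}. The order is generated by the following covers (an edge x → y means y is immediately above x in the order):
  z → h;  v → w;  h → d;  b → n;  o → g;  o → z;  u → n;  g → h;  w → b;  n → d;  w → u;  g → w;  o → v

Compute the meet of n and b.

b

Common lower bounds of {n, b}: b, g, o, v, w.
The greatest among these is b.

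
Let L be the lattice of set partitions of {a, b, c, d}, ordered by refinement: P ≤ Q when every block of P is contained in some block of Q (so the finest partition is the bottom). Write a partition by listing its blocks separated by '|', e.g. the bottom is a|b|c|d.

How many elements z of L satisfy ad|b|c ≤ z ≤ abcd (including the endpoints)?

5

The interval [ad|b|c, abcd] = {abcd, abd|c, acd|b, ad|bc, ad|b|c}, which has 5 elements.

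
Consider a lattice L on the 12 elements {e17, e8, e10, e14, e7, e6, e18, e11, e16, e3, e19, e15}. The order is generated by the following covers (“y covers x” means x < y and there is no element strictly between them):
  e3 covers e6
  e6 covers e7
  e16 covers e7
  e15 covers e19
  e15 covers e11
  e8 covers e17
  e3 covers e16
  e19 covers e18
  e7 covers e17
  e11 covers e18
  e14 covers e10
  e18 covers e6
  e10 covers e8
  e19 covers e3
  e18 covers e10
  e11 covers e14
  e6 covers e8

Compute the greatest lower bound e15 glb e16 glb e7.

e7

Common lower bounds of {e15, e16, e7}: e17, e7.
The greatest among these is e7.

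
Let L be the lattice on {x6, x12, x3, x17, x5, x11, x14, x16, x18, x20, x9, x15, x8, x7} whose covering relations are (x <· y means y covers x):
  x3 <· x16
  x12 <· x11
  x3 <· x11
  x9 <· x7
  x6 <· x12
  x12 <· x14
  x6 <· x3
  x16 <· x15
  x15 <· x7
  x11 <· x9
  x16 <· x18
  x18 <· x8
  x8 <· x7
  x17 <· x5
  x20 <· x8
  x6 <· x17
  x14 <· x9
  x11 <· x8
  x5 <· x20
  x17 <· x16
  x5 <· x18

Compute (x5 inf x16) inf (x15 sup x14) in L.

x17

x5 ∧ x16 = x17
x15 ∨ x14 = x7
x17 ∧ x7 = x17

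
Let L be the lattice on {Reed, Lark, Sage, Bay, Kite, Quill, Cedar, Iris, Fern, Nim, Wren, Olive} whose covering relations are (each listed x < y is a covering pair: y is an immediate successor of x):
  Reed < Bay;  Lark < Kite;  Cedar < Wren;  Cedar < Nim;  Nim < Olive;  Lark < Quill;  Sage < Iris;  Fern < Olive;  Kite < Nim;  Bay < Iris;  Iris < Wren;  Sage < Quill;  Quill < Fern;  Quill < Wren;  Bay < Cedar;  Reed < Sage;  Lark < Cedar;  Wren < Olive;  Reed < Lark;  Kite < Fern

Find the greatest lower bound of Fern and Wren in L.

Quill

Common lower bounds of {Fern, Wren}: Lark, Quill, Reed, Sage.
The greatest among these is Quill.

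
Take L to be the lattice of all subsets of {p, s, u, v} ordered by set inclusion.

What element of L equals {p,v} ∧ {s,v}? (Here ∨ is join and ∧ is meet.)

{p,v} ∧ {s,v} = {v}

{v}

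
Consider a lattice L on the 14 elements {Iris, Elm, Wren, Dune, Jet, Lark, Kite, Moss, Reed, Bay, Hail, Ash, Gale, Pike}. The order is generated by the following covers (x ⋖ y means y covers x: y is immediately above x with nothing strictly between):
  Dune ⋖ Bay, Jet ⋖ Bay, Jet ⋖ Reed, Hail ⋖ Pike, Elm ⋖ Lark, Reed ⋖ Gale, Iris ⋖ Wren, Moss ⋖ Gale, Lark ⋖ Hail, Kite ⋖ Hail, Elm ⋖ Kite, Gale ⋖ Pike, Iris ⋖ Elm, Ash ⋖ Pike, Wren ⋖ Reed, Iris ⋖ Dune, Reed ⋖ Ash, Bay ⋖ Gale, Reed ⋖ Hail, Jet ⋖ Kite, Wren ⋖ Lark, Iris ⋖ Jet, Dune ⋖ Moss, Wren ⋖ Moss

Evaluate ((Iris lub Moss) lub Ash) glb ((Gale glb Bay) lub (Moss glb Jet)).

Bay

Iris ∨ Moss = Moss
Moss ∨ Ash = Pike
Gale ∧ Bay = Bay
Moss ∧ Jet = Iris
Bay ∨ Iris = Bay
Pike ∧ Bay = Bay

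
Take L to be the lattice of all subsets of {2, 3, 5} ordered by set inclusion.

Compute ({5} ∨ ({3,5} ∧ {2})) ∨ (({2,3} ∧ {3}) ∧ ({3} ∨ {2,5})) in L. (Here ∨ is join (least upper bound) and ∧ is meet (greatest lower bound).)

{3,5} ∧ {2} = ∅
{5} ∨ ∅ = {5}
{2,3} ∧ {3} = {3}
{3} ∨ {2,5} = {2,3,5}
{3} ∧ {2,3,5} = {3}
{5} ∨ {3} = {3,5}

{3,5}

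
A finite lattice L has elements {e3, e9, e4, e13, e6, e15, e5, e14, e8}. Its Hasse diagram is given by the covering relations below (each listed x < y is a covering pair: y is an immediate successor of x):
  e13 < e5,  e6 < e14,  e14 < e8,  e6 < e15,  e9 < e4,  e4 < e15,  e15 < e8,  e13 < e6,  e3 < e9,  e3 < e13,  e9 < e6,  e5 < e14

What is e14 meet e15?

e6

Common lower bounds of {e14, e15}: e13, e3, e6, e9.
The greatest among these is e6.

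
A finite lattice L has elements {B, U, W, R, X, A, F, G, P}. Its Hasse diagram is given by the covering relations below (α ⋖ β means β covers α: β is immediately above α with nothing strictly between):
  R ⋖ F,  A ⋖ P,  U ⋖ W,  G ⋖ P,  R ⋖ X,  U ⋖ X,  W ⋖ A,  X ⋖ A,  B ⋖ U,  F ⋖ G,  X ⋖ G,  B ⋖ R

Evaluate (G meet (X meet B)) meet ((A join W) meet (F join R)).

X ∧ B = B
G ∧ B = B
A ∨ W = A
F ∨ R = F
A ∧ F = R
B ∧ R = B

B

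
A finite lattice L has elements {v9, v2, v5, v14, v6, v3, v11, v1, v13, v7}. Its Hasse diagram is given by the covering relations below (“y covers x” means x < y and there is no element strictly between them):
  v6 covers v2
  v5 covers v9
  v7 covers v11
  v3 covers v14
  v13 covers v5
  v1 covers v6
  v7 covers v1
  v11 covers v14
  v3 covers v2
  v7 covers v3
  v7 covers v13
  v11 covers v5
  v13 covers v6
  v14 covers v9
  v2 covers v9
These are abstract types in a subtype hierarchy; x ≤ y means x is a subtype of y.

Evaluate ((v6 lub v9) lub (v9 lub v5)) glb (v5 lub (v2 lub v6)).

v13

v6 ∨ v9 = v6
v9 ∨ v5 = v5
v6 ∨ v5 = v13
v2 ∨ v6 = v6
v5 ∨ v6 = v13
v13 ∧ v13 = v13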